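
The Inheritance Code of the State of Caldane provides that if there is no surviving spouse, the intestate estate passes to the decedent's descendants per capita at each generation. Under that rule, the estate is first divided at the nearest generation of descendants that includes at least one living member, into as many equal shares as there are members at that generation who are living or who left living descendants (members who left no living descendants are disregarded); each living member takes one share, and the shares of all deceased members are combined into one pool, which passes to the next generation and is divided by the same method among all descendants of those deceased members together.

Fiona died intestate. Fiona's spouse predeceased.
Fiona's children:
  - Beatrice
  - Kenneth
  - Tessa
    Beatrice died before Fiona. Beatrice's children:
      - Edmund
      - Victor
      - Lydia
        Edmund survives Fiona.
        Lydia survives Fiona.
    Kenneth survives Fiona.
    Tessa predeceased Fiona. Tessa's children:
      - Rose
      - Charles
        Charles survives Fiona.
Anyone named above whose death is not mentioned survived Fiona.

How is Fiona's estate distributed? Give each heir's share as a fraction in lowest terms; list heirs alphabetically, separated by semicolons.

Charles 2/15; Edmund 2/15; Kenneth 1/3; Lydia 2/15; Rose 2/15; Victor 2/15

There is no surviving spouse, so the entire estate passes to Fiona's descendants per capita at each generation.
At generation 1 (Beatrice, Kenneth, Tessa) there are 3 shares of (1)/3 = 1/3 each.
Living: Kenneth — each takes 1/3.
Deceased: Beatrice and Tessa. Their combined 2/3 is pooled and carried to generation 2.
At generation 2 (Edmund, Victor, Lydia, Rose, Charles) there are 5 shares of (2/3)/5 = 2/15 each.
Living: Edmund, Victor, Lydia, Rose, and Charles — each takes 2/15.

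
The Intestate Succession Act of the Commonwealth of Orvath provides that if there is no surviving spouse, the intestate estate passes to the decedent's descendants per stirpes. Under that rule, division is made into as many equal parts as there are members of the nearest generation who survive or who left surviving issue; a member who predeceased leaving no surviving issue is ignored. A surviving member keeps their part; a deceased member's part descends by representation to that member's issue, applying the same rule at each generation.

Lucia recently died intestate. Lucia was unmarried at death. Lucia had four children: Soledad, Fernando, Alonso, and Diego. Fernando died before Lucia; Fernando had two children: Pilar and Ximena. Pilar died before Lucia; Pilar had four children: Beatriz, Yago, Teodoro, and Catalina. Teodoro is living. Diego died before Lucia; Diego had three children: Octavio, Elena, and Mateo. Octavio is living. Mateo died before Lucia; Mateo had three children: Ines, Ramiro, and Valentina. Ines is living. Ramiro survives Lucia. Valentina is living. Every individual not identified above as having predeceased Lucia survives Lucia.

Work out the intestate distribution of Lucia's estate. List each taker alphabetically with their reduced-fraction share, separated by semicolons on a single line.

There is no surviving spouse, so the entire estate passes to Lucia's descendants per stirpes.
The estate is divided into 4 equal shares of 1/4 among Soledad, Fernando, Alonso, Diego.
Soledad is living and takes 1/4.
Fernando predeceased; the 1/4 allotted to Fernando's branch passes to Fernando's issue by representation.
The 1/4 is divided into 2 equal shares of 1/8 among Pilar, Ximena.
Pilar predeceased; the 1/8 allotted to Pilar's branch passes to Pilar's issue by representation.
The 1/8 is divided into 4 equal shares of 1/32 among Beatriz, Yago, Teodoro, Catalina.
Beatriz is living and takes 1/32.
Yago is living and takes 1/32.
Teodoro is living and takes 1/32.
Catalina is living and takes 1/32.
Ximena is living and takes 1/8.
Alonso is living and takes 1/4.
Diego predeceased; the 1/4 allotted to Diego's branch passes to Diego's issue by representation.
The 1/4 is divided into 3 equal shares of 1/12 among Octavio, Elena, Mateo.
Octavio is living and takes 1/12.
Elena is living and takes 1/12.
Mateo predeceased; the 1/12 allotted to Mateo's branch passes to Mateo's issue by representation.
The 1/12 is divided into 3 equal shares of 1/36 among Ines, Ramiro, Valentina.
Ines is living and takes 1/36.
Ramiro is living and takes 1/36.
Valentina is living and takes 1/36.

Alonso 1/4; Beatriz 1/32; Catalina 1/32; Elena 1/12; Ines 1/36; Octavio 1/12; Ramiro 1/36; Soledad 1/4; Teodoro 1/32; Valentina 1/36; Ximena 1/8; Yago 1/32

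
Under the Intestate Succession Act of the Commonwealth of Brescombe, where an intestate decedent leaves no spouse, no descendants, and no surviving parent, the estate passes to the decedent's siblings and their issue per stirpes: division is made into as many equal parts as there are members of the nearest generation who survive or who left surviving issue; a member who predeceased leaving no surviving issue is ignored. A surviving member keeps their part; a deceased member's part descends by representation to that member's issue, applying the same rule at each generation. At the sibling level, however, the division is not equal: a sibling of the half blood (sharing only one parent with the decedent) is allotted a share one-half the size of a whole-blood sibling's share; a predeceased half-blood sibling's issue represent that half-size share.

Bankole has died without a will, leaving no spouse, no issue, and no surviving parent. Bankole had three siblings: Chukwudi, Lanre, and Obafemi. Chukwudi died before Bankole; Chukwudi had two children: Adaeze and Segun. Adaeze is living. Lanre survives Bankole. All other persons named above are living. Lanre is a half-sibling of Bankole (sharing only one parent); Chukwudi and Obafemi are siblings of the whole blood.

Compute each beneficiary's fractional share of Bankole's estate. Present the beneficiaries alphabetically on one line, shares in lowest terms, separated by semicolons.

No spouse, descendants, or parent survives, so the estate passes to Bankole's siblings per stirpes.
Half-blood siblings count for one-half the weight of whole-blood siblings at the initial division.
Dividing 1 in proportion to weights (total weight 5/2): Chukwudi (weight 1) → 2/5; Lanre (weight 1/2) → 1/5; Obafemi (weight 1) → 2/5.
Chukwudi predeceased; the 2/5 allotted to Chukwudi's branch passes to Chukwudi's issue by representation.
The 2/5 is divided into 2 equal shares of 1/5 among Adaeze, Segun.
Adaeze is living and takes 1/5.
Segun is living and takes 1/5.
Lanre is living and takes 1/5.
Obafemi is living and takes 2/5.

Adaeze 1/5; Lanre 1/5; Obafemi 2/5; Segun 1/5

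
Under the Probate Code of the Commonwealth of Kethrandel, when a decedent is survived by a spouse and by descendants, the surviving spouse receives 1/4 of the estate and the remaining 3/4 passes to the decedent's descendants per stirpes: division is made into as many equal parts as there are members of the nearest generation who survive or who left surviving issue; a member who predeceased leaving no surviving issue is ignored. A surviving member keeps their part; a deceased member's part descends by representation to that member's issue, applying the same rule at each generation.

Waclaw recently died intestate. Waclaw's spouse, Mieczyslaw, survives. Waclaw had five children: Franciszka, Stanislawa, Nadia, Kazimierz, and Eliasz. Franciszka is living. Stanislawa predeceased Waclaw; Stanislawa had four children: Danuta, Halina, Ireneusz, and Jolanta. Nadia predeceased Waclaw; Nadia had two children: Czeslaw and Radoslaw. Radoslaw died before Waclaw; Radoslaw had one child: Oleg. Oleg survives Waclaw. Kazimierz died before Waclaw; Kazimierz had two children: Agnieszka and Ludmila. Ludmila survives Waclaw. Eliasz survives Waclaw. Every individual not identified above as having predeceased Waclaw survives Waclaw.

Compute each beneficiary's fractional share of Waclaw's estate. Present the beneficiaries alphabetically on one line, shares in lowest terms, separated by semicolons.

Mieczyslaw, as surviving spouse, takes 1/4.
The remaining 3/4 passes to Waclaw's descendants per stirpes.
The 3/4 is divided into 5 equal shares of 3/20 among Franciszka, Stanislawa, Nadia, Kazimierz, Eliasz.
Franciszka is living and takes 3/20.
Stanislawa predeceased; the 3/20 allotted to Stanislawa's branch passes to Stanislawa's issue by representation.
The 3/20 is divided into 4 equal shares of 3/80 among Danuta, Halina, Ireneusz, Jolanta.
Danuta is living and takes 3/80.
Halina is living and takes 3/80.
Ireneusz is living and takes 3/80.
Jolanta is living and takes 3/80.
Nadia predeceased; the 3/20 allotted to Nadia's branch passes to Nadia's issue by representation.
The 3/20 is divided into 2 equal shares of 3/40 among Czeslaw, Radoslaw.
Czeslaw is living and takes 3/40.
Radoslaw predeceased; the 3/40 allotted to Radoslaw's branch passes to Radoslaw's issue by representation.
Oleg is the sole taker at this level and receives the full 3/40.
Kazimierz predeceased; the 3/20 allotted to Kazimierz's branch passes to Kazimierz's issue by representation.
The 3/20 is divided into 2 equal shares of 3/40 among Agnieszka, Ludmila.
Agnieszka is living and takes 3/40.
Ludmila is living and takes 3/40.
Eliasz is living and takes 3/20.

Agnieszka 3/40; Czeslaw 3/40; Danuta 3/80; Eliasz 3/20; Franciszka 3/20; Halina 3/80; Ireneusz 3/80; Jolanta 3/80; Ludmila 3/40; Mieczyslaw 1/4; Oleg 3/40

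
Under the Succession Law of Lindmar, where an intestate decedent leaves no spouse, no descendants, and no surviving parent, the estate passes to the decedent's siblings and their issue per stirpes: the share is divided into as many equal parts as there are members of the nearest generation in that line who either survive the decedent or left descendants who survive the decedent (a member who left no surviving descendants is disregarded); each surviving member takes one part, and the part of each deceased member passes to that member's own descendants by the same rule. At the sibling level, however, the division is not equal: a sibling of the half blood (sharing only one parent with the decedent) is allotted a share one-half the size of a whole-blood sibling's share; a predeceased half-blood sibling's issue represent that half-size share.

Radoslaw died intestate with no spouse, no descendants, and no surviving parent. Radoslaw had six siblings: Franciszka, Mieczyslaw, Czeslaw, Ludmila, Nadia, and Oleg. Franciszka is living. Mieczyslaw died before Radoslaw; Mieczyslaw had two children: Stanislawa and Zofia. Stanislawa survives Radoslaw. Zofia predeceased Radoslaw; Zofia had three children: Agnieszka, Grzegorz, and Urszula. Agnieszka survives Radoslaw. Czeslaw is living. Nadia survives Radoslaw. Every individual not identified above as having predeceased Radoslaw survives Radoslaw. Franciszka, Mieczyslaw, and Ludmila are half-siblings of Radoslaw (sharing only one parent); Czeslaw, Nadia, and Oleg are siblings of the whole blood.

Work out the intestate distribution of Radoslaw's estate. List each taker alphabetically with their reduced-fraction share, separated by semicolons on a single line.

No spouse, descendants, or parent survives, so the estate passes to Radoslaw's siblings per stirpes.
Half-blood siblings count for one-half the weight of whole-blood siblings at the initial division.
Dividing 1 in proportion to weights (total weight 9/2): Franciszka (weight 1/2) → 1/9; Mieczyslaw (weight 1/2) → 1/9; Czeslaw (weight 1) → 2/9; Ludmila (weight 1/2) → 1/9; Nadia (weight 1) → 2/9; Oleg (weight 1) → 2/9.
Franciszka is living and takes 1/9.
Mieczyslaw predeceased; the 1/9 allotted to Mieczyslaw's branch passes to Mieczyslaw's issue by representation.
The 1/9 is divided into 2 equal shares of 1/18 among Stanislawa, Zofia.
Stanislawa is living and takes 1/18.
Zofia predeceased; the 1/18 allotted to Zofia's branch passes to Zofia's issue by representation.
The 1/18 is divided into 3 equal shares of 1/54 among Agnieszka, Grzegorz, Urszula.
Agnieszka is living and takes 1/54.
Grzegorz is living and takes 1/54.
Urszula is living and takes 1/54.
Czeslaw is living and takes 2/9.
Ludmila is living and takes 1/9.
Nadia is living and takes 2/9.
Oleg is living and takes 2/9.

Agnieszka 1/54; Czeslaw 2/9; Franciszka 1/9; Grzegorz 1/54; Ludmila 1/9; Nadia 2/9; Oleg 2/9; Stanislawa 1/18; Urszula 1/54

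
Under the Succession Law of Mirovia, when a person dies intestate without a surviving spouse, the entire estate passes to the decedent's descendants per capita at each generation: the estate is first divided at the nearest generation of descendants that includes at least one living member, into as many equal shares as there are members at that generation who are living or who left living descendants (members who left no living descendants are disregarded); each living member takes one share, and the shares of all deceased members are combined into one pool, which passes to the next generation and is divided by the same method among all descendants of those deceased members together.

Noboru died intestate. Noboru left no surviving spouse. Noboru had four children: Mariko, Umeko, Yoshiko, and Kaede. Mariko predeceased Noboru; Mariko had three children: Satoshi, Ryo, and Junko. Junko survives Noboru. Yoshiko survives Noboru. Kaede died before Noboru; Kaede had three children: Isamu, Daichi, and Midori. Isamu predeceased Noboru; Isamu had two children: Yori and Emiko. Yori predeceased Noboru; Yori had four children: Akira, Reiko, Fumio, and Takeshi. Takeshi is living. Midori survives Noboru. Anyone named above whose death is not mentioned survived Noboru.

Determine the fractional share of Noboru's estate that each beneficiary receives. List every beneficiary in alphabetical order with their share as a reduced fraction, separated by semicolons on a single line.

There is no surviving spouse, so the entire estate passes to Noboru's descendants per capita at each generation.
At generation 1 (Mariko, Umeko, Yoshiko, Kaede) there are 4 shares of (1)/4 = 1/4 each.
Living: Umeko and Yoshiko — each takes 1/4.
Deceased: Mariko and Kaede. Their combined 1/2 is pooled and carried to generation 2.
At generation 2 (Satoshi, Ryo, Junko, Isamu, Daichi, Midori) there are 6 shares of (1/2)/6 = 1/12 each.
Living: Satoshi, Ryo, Junko, Daichi, and Midori — each takes 1/12.
Deceased: Isamu. That 1/12 share is carried to generation 3.
At generation 3 (Yori, Emiko) there are 2 shares of (1/12)/2 = 1/24 each.
Living: Emiko — each takes 1/24.
Deceased: Yori. That 1/24 share is carried to generation 4.
At generation 4 (Akira, Reiko, Fumio, Takeshi) there are 4 shares of (1/24)/4 = 1/96 each.
Living: Akira, Reiko, Fumio, and Takeshi — each takes 1/96.

Akira 1/96; Daichi 1/12; Emiko 1/24; Fumio 1/96; Junko 1/12; Midori 1/12; Reiko 1/96; Ryo 1/12; Satoshi 1/12; Takeshi 1/96; Umeko 1/4; Yoshiko 1/4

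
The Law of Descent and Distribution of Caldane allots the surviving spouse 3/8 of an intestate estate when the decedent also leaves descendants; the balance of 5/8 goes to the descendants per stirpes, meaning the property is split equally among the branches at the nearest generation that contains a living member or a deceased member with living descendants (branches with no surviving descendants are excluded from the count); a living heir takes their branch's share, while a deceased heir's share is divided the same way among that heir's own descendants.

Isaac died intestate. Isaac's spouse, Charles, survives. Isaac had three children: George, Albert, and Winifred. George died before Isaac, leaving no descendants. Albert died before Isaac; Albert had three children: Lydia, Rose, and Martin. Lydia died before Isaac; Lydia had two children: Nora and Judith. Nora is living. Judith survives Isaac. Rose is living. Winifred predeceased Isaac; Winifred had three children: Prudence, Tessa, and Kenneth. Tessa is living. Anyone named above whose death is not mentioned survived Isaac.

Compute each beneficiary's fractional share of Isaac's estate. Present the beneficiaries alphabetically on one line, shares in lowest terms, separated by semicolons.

Charles, as surviving spouse, takes 3/8.
The remaining 5/8 passes to Isaac's descendants per stirpes.
George left no surviving issue, so that branch lapses and is disregarded.
The 5/8 is divided into 2 equal shares of 5/16 among Albert, Winifred.
Albert predeceased; the 5/16 allotted to Albert's branch passes to Albert's issue by representation.
The 5/16 is divided into 3 equal shares of 5/48 among Lydia, Rose, Martin.
Lydia predeceased; the 5/48 allotted to Lydia's branch passes to Lydia's issue by representation.
The 5/48 is divided into 2 equal shares of 5/96 among Nora, Judith.
Nora is living and takes 5/96.
Judith is living and takes 5/96.
Rose is living and takes 5/48.
Martin is living and takes 5/48.
Winifred predeceased; the 5/16 allotted to Winifred's branch passes to Winifred's issue by representation.
The 5/16 is divided into 3 equal shares of 5/48 among Prudence, Tessa, Kenneth.
Prudence is living and takes 5/48.
Tessa is living and takes 5/48.
Kenneth is living and takes 5/48.

Charles 3/8; Judith 5/96; Kenneth 5/48; Martin 5/48; Nora 5/96; Prudence 5/48; Rose 5/48; Tessa 5/48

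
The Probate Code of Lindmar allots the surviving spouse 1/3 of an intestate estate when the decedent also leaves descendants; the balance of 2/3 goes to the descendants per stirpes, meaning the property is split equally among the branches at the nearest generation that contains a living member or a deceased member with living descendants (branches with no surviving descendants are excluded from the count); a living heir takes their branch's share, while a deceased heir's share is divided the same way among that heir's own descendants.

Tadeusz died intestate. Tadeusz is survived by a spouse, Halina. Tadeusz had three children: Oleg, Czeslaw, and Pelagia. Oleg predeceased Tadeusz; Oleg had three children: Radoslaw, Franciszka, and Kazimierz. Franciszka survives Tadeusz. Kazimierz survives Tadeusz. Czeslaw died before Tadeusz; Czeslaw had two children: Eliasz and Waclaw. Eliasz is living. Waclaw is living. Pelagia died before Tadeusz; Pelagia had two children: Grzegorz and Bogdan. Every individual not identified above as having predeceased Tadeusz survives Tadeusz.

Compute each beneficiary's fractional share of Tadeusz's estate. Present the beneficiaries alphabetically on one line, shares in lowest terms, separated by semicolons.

Halina, as surviving spouse, takes 1/3.
The remaining 2/3 passes to Tadeusz's descendants per stirpes.
The 2/3 is divided into 3 equal shares of 2/9 among Oleg, Czeslaw, Pelagia.
Oleg predeceased; the 2/9 allotted to Oleg's branch passes to Oleg's issue by representation.
The 2/9 is divided into 3 equal shares of 2/27 among Radoslaw, Franciszka, Kazimierz.
Radoslaw is living and takes 2/27.
Franciszka is living and takes 2/27.
Kazimierz is living and takes 2/27.
Czeslaw predeceased; the 2/9 allotted to Czeslaw's branch passes to Czeslaw's issue by representation.
The 2/9 is divided into 2 equal shares of 1/9 among Eliasz, Waclaw.
Eliasz is living and takes 1/9.
Waclaw is living and takes 1/9.
Pelagia predeceased; the 2/9 allotted to Pelagia's branch passes to Pelagia's issue by representation.
The 2/9 is divided into 2 equal shares of 1/9 among Grzegorz, Bogdan.
Grzegorz is living and takes 1/9.
Bogdan is living and takes 1/9.

Bogdan 1/9; Eliasz 1/9; Franciszka 2/27; Grzegorz 1/9; Halina 1/3; Kazimierz 2/27; Radoslaw 2/27; Waclaw 1/9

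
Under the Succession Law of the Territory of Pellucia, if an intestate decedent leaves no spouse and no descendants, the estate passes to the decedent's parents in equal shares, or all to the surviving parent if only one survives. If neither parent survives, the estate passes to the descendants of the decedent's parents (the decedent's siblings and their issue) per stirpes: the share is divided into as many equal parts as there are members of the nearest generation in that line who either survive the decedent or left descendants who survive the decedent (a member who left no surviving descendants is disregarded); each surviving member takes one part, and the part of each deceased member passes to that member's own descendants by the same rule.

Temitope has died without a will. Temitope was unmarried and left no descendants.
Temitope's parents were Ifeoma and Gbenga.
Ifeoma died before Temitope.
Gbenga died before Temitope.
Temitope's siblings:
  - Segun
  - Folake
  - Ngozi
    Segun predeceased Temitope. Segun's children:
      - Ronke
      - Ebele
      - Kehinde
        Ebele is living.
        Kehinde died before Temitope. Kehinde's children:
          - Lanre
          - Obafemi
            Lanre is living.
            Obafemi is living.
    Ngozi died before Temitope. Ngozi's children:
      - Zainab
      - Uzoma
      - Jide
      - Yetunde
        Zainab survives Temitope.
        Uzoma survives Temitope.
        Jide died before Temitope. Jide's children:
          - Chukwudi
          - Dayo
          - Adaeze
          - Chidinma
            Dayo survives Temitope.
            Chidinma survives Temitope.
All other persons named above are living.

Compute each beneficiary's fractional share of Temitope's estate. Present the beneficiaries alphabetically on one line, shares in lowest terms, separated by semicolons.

Neither parent survives and there are no descendants, so the estate passes to Temitope's siblings and their issue per stirpes.
The estate is divided into 3 equal shares of 1/3 among Segun, Folake, Ngozi.
Segun predeceased; the 1/3 allotted to Segun's branch passes to Segun's issue by representation.
The 1/3 is divided into 3 equal shares of 1/9 among Ronke, Ebele, Kehinde.
Ronke is living and takes 1/9.
Ebele is living and takes 1/9.
Kehinde predeceased; the 1/9 allotted to Kehinde's branch passes to Kehinde's issue by representation.
The 1/9 is divided into 2 equal shares of 1/18 among Lanre, Obafemi.
Lanre is living and takes 1/18.
Obafemi is living and takes 1/18.
Folake is living and takes 1/3.
Ngozi predeceased; the 1/3 allotted to Ngozi's branch passes to Ngozi's issue by representation.
The 1/3 is divided into 4 equal shares of 1/12 among Zainab, Uzoma, Jide, Yetunde.
Zainab is living and takes 1/12.
Uzoma is living and takes 1/12.
Jide predeceased; the 1/12 allotted to Jide's branch passes to Jide's issue by representation.
The 1/12 is divided into 4 equal shares of 1/48 among Chukwudi, Dayo, Adaeze, Chidinma.
Chukwudi is living and takes 1/48.
Dayo is living and takes 1/48.
Adaeze is living and takes 1/48.
Chidinma is living and takes 1/48.
Yetunde is living and takes 1/12.

Adaeze 1/48; Chidinma 1/48; Chukwudi 1/48; Dayo 1/48; Ebele 1/9; Folake 1/3; Lanre 1/18; Obafemi 1/18; Ronke 1/9; Uzoma 1/12; Yetunde 1/12; Zainab 1/12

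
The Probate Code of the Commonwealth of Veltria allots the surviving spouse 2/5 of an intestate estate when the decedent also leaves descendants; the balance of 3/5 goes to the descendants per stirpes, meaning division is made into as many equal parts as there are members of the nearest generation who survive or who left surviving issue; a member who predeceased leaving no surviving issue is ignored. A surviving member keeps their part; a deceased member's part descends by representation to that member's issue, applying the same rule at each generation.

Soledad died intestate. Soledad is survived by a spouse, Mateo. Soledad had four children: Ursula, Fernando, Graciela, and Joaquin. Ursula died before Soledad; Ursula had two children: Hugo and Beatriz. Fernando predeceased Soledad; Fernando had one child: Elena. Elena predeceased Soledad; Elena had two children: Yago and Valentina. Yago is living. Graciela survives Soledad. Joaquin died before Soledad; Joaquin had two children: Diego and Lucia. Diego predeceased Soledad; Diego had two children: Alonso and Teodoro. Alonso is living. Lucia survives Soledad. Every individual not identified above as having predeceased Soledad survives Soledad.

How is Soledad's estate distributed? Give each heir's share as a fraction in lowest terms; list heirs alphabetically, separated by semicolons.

Alonso 3/80; Beatriz 3/40; Graciela 3/20; Hugo 3/40; Lucia 3/40; Mateo 2/5; Teodoro 3/80; Valentina 3/40; Yago 3/40

Mateo, as surviving spouse, takes 2/5.
The remaining 3/5 passes to Soledad's descendants per stirpes.
The 3/5 is divided into 4 equal shares of 3/20 among Ursula, Fernando, Graciela, Joaquin.
Ursula predeceased; the 3/20 allotted to Ursula's branch passes to Ursula's issue by representation.
The 3/20 is divided into 2 equal shares of 3/40 among Hugo, Beatriz.
Hugo is living and takes 3/40.
Beatriz is living and takes 3/40.
Fernando predeceased; the 3/20 allotted to Fernando's branch passes to Fernando's issue by representation.
Elena's line is the sole branch at this level, so the full 3/20 passes to Elena's issue by representation.
The 3/20 is divided into 2 equal shares of 3/40 among Yago, Valentina.
Yago is living and takes 3/40.
Valentina is living and takes 3/40.
Graciela is living and takes 3/20.
Joaquin predeceased; the 3/20 allotted to Joaquin's branch passes to Joaquin's issue by representation.
The 3/20 is divided into 2 equal shares of 3/40 among Diego, Lucia.
Diego predeceased; the 3/40 allotted to Diego's branch passes to Diego's issue by representation.
The 3/40 is divided into 2 equal shares of 3/80 among Alonso, Teodoro.
Alonso is living and takes 3/80.
Teodoro is living and takes 3/80.
Lucia is living and takes 3/40.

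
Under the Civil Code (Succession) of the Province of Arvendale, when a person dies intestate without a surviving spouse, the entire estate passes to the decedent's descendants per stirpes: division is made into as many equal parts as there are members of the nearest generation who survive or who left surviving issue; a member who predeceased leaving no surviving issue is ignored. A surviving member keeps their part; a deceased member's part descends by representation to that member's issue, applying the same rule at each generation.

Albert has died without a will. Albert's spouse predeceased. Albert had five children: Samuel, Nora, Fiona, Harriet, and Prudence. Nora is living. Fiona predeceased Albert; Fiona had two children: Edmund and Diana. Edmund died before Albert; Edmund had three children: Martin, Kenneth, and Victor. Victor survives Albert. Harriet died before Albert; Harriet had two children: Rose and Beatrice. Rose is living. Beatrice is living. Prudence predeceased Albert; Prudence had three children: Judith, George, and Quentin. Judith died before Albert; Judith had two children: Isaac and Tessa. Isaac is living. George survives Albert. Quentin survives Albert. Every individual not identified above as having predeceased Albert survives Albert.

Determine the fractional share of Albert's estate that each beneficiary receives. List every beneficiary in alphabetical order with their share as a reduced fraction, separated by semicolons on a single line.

Beatrice 1/10; Diana 1/10; George 1/15; Isaac 1/30; Kenneth 1/30; Martin 1/30; Nora 1/5; Quentin 1/15; Rose 1/10; Samuel 1/5; Tessa 1/30; Victor 1/30

There is no surviving spouse, so the entire estate passes to Albert's descendants per stirpes.
The estate is divided into 5 equal shares of 1/5 among Samuel, Nora, Fiona, Harriet, Prudence.
Samuel is living and takes 1/5.
Nora is living and takes 1/5.
Fiona predeceased; the 1/5 allotted to Fiona's branch passes to Fiona's issue by representation.
The 1/5 is divided into 2 equal shares of 1/10 among Edmund, Diana.
Edmund predeceased; the 1/10 allotted to Edmund's branch passes to Edmund's issue by representation.
The 1/10 is divided into 3 equal shares of 1/30 among Martin, Kenneth, Victor.
Martin is living and takes 1/30.
Kenneth is living and takes 1/30.
Victor is living and takes 1/30.
Diana is living and takes 1/10.
Harriet predeceased; the 1/5 allotted to Harriet's branch passes to Harriet's issue by representation.
The 1/5 is divided into 2 equal shares of 1/10 among Rose, Beatrice.
Rose is living and takes 1/10.
Beatrice is living and takes 1/10.
Prudence predeceased; the 1/5 allotted to Prudence's branch passes to Prudence's issue by representation.
The 1/5 is divided into 3 equal shares of 1/15 among Judith, George, Quentin.
Judith predeceased; the 1/15 allotted to Judith's branch passes to Judith's issue by representation.
The 1/15 is divided into 2 equal shares of 1/30 among Isaac, Tessa.
Isaac is living and takes 1/30.
Tessa is living and takes 1/30.
George is living and takes 1/15.
Quentin is living and takes 1/15.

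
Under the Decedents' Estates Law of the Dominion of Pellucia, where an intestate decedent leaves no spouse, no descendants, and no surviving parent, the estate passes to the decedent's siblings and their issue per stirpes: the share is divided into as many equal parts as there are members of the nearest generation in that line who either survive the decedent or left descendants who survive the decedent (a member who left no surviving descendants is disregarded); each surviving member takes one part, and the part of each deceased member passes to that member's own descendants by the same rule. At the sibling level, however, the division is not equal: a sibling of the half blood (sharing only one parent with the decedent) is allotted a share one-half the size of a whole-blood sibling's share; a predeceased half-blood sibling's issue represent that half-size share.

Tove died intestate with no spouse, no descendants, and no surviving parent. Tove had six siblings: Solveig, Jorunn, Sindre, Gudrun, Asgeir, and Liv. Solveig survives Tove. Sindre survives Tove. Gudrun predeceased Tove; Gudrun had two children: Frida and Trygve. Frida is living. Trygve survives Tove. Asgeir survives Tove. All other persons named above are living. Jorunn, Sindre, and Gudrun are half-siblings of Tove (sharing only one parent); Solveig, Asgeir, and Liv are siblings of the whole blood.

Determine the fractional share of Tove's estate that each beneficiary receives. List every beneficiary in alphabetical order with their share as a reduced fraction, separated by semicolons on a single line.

Asgeir 2/9; Frida 1/18; Jorunn 1/9; Liv 2/9; Sindre 1/9; Solveig 2/9; Trygve 1/18

No spouse, descendants, or parent survives, so the estate passes to Tove's siblings per stirpes.
Half-blood siblings count for one-half the weight of whole-blood siblings at the initial division.
Dividing 1 in proportion to weights (total weight 9/2): Solveig (weight 1) → 2/9; Jorunn (weight 1/2) → 1/9; Sindre (weight 1/2) → 1/9; Gudrun (weight 1/2) → 1/9; Asgeir (weight 1) → 2/9; Liv (weight 1) → 2/9.
Solveig is living and takes 2/9.
Jorunn is living and takes 1/9.
Sindre is living and takes 1/9.
Gudrun predeceased; the 1/9 allotted to Gudrun's branch passes to Gudrun's issue by representation.
The 1/9 is divided into 2 equal shares of 1/18 among Frida, Trygve.
Frida is living and takes 1/18.
Trygve is living and takes 1/18.
Asgeir is living and takes 2/9.
Liv is living and takes 2/9.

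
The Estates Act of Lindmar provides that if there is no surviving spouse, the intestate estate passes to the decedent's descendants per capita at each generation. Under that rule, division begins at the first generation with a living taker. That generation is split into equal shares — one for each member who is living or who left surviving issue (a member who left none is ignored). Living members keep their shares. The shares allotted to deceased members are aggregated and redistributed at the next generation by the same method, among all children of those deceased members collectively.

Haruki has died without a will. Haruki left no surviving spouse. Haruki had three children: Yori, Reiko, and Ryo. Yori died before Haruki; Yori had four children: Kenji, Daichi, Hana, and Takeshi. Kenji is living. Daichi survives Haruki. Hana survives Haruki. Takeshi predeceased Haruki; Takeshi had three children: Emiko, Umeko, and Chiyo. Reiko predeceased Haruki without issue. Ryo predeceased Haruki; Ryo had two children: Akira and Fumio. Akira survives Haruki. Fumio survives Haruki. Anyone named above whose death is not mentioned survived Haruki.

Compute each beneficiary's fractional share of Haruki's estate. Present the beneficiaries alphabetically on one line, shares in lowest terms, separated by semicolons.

Akira 1/6; Chiyo 1/18; Daichi 1/6; Emiko 1/18; Fumio 1/6; Hana 1/6; Kenji 1/6; Umeko 1/18

There is no surviving spouse, so the entire estate passes to Haruki's descendants per capita at each generation.
No one at generation 1 (Yori, Ryo) is living; moving to the next generation.
At generation 2 (Kenji, Daichi, Hana, Takeshi, Akira, Fumio) there are 6 shares of (1)/6 = 1/6 each.
Living: Kenji, Daichi, Hana, Akira, and Fumio — each takes 1/6.
Deceased: Takeshi. That 1/6 share is carried to generation 3.
At generation 3 (Emiko, Umeko, Chiyo) there are 3 shares of (1/6)/3 = 1/18 each.
Living: Emiko, Umeko, and Chiyo — each takes 1/18.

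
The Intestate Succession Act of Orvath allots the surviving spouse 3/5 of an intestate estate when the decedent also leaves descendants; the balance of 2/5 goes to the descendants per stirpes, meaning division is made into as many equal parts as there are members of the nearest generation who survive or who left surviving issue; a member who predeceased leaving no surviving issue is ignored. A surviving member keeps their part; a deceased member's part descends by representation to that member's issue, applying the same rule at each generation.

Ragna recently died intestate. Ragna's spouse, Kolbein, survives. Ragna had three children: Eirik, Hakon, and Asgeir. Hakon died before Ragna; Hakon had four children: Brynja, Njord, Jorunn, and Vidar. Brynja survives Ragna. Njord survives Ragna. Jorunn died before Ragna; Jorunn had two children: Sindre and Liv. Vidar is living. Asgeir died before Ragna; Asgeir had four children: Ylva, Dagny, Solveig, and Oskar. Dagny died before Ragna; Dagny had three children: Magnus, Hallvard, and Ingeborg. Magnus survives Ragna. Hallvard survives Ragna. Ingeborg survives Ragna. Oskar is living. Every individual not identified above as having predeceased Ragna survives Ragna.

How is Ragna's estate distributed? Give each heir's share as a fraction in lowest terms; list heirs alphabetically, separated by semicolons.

Kolbein, as surviving spouse, takes 3/5.
The remaining 2/5 passes to Ragna's descendants per stirpes.
The 2/5 is divided into 3 equal shares of 2/15 among Eirik, Hakon, Asgeir.
Eirik is living and takes 2/15.
Hakon predeceased; the 2/15 allotted to Hakon's branch passes to Hakon's issue by representation.
The 2/15 is divided into 4 equal shares of 1/30 among Brynja, Njord, Jorunn, Vidar.
Brynja is living and takes 1/30.
Njord is living and takes 1/30.
Jorunn predeceased; the 1/30 allotted to Jorunn's branch passes to Jorunn's issue by representation.
The 1/30 is divided into 2 equal shares of 1/60 among Sindre, Liv.
Sindre is living and takes 1/60.
Liv is living and takes 1/60.
Vidar is living and takes 1/30.
Asgeir predeceased; the 2/15 allotted to Asgeir's branch passes to Asgeir's issue by representation.
The 2/15 is divided into 4 equal shares of 1/30 among Ylva, Dagny, Solveig, Oskar.
Ylva is living and takes 1/30.
Dagny predeceased; the 1/30 allotted to Dagny's branch passes to Dagny's issue by representation.
The 1/30 is divided into 3 equal shares of 1/90 among Magnus, Hallvard, Ingeborg.
Magnus is living and takes 1/90.
Hallvard is living and takes 1/90.
Ingeborg is living and takes 1/90.
Solveig is living and takes 1/30.
Oskar is living and takes 1/30.

Brynja 1/30; Eirik 2/15; Hallvard 1/90; Ingeborg 1/90; Kolbein 3/5; Liv 1/60; Magnus 1/90; Njord 1/30; Oskar 1/30; Sindre 1/60; Solveig 1/30; Vidar 1/30; Ylva 1/30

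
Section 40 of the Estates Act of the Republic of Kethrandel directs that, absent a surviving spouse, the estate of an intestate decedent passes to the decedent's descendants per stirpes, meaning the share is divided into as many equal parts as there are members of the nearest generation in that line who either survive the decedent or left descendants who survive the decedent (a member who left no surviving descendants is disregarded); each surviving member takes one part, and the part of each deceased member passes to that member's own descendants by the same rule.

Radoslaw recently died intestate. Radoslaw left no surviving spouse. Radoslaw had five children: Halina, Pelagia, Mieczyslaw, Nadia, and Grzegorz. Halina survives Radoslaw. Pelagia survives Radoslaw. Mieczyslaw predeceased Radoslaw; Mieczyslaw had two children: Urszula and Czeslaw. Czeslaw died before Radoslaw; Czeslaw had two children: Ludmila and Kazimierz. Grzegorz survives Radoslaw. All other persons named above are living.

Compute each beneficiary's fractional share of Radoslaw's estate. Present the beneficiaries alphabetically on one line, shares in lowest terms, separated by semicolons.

There is no surviving spouse, so the entire estate passes to Radoslaw's descendants per stirpes.
The estate is divided into 5 equal shares of 1/5 among Halina, Pelagia, Mieczyslaw, Nadia, Grzegorz.
Halina is living and takes 1/5.
Pelagia is living and takes 1/5.
Mieczyslaw predeceased; the 1/5 allotted to Mieczyslaw's branch passes to Mieczyslaw's issue by representation.
The 1/5 is divided into 2 equal shares of 1/10 among Urszula, Czeslaw.
Urszula is living and takes 1/10.
Czeslaw predeceased; the 1/10 allotted to Czeslaw's branch passes to Czeslaw's issue by representation.
The 1/10 is divided into 2 equal shares of 1/20 among Ludmila, Kazimierz.
Ludmila is living and takes 1/20.
Kazimierz is living and takes 1/20.
Nadia is living and takes 1/5.
Grzegorz is living and takes 1/5.

Grzegorz 1/5; Halina 1/5; Kazimierz 1/20; Ludmila 1/20; Nadia 1/5; Pelagia 1/5; Urszula 1/10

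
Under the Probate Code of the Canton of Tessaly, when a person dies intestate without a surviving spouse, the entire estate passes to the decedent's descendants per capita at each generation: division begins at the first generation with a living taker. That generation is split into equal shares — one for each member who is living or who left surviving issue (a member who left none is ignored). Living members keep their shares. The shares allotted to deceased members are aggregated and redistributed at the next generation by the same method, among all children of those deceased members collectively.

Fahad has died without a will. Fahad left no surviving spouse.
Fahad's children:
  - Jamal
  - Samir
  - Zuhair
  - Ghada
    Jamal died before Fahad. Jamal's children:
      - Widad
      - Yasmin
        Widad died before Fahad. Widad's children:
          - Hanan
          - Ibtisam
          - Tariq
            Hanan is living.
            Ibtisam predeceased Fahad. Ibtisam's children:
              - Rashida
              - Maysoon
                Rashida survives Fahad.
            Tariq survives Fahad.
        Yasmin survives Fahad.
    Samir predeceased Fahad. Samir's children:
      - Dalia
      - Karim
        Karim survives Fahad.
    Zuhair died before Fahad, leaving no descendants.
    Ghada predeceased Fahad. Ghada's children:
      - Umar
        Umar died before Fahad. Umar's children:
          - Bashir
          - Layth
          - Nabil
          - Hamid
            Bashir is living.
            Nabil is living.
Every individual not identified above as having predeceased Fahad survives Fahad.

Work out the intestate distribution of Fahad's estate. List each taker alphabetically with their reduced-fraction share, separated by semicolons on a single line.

There is no surviving spouse, so the entire estate passes to Fahad's descendants per capita at each generation.
No one at generation 1 (Jamal, Samir, Ghada) is living; moving to the next generation.
At generation 2 (Widad, Yasmin, Dalia, Karim, Umar) there are 5 shares of (1)/5 = 1/5 each.
Living: Yasmin, Dalia, and Karim — each takes 1/5.
Deceased: Widad and Umar. Their combined 2/5 is pooled and carried to generation 3.
At generation 3 (Hanan, Ibtisam, Tariq, Bashir, Layth, Nabil, Hamid) there are 7 shares of (2/5)/7 = 2/35 each.
Living: Hanan, Tariq, Bashir, Layth, Nabil, and Hamid — each takes 2/35.
Deceased: Ibtisam. That 2/35 share is carried to generation 4.
At generation 4 (Rashida, Maysoon) there are 2 shares of (2/35)/2 = 1/35 each.
Living: Rashida and Maysoon — each takes 1/35.

Bashir 2/35; Dalia 1/5; Hamid 2/35; Hanan 2/35; Karim 1/5; Layth 2/35; Maysoon 1/35; Nabil 2/35; Rashida 1/35; Tariq 2/35; Yasmin 1/5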